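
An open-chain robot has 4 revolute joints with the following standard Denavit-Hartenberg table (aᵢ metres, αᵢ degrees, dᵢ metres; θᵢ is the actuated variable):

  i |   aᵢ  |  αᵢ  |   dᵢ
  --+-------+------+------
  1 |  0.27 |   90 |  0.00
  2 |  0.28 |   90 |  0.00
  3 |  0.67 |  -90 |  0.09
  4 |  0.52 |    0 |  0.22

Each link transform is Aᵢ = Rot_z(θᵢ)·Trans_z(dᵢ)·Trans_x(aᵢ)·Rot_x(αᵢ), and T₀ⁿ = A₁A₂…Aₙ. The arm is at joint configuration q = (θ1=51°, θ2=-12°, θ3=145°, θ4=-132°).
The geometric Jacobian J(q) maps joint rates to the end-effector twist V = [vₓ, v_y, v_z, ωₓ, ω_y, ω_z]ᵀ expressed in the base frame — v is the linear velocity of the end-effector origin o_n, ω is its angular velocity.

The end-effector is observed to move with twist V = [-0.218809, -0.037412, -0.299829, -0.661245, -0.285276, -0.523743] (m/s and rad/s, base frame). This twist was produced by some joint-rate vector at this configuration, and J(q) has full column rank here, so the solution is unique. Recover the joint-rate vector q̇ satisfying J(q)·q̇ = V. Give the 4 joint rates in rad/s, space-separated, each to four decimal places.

0.1790 0.3480 0.8200 0.8330

o_n = [0.0434, 0.0464, -0.4432]
J₁: ẑ×o_n = [-0.0464, 0.0434, 0.0000], ω = ẑ
J2: z=[0.7771, -0.6293, 0.0000] o=[0.1699, 0.2098, 0.0000] → [0.2789, 0.3444, -0.2066, 0.7771, -0.6293, 0.0000]
J3: z=[-0.1308, -0.1616, -0.9781] o=[0.3423, 0.4227, -0.0582] → [-0.3059, 0.2420, 0.0009, -0.1308, -0.1616, -0.9781]
J4: z=[-0.9897, 0.0795, 0.1193] o=[0.2913, -0.2509, -0.0321] → [-0.0681, -0.4363, -0.2745, -0.9897, 0.0795, 0.1193]
q̇ = J⁺·V = [0.1790, 0.3480, 0.8200, 0.8330]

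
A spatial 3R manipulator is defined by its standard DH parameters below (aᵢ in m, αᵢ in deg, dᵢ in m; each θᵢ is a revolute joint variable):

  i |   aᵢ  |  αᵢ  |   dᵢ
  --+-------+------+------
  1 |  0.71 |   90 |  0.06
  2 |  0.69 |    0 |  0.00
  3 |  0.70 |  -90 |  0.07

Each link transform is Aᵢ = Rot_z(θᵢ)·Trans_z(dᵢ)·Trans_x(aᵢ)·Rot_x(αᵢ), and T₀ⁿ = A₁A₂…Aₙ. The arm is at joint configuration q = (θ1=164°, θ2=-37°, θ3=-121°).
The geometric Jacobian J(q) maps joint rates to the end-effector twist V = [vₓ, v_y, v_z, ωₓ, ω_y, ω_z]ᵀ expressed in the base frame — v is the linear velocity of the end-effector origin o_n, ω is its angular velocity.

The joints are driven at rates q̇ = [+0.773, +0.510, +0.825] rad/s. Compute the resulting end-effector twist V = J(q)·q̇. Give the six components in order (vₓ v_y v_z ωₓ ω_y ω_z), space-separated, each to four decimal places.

-0.7225 -0.2850 -0.5854 0.3680 1.2833 0.7730

o_n = [-0.5690, 0.2360, -0.6175]
J₁: ẑ×o_n = [-0.2360, -0.5690, 0.0000], ω = ẑ
J2: z=[0.2756, 0.9613, 0.0000] o=[-0.6825, 0.1957, 0.0600] → [-0.6512, 0.1867, -0.0980, 0.2756, 0.9613, 0.0000]
J3: z=[0.2756, 0.9613, 0.0000] o=[-1.2122, 0.3476, -0.3553] → [-0.2521, 0.0723, -0.6490, 0.2756, 0.9613, 0.0000]
V = J·q̇ = [-0.7225, -0.2850, -0.5854, 0.3680, 1.2833, 0.7730]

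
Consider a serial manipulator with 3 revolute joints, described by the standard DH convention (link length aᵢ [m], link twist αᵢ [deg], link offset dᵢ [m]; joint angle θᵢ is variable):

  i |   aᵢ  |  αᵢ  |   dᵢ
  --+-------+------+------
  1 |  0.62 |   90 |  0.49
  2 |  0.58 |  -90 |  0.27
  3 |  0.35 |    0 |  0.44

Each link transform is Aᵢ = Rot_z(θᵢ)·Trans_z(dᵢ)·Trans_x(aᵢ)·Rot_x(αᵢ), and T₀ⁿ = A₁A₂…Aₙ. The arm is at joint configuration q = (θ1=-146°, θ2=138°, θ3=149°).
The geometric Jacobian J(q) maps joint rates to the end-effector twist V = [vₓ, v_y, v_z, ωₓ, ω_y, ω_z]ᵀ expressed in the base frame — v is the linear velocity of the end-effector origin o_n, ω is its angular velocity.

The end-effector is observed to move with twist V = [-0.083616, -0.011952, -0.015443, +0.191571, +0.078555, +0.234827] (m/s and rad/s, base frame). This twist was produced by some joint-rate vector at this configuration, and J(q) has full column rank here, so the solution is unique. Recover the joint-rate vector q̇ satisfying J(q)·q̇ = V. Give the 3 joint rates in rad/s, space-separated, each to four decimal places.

o_n = [-0.1476, 0.0087, 0.3504]
J₁: ẑ×o_n = [-0.0087, -0.1476, 0.0000], ω = ẑ
J2: z=[-0.5592, 0.8290, 0.0000] o=[-0.5140, -0.3467, 0.4900] → [-0.1158, -0.0781, -0.5025, -0.5592, 0.8290, 0.0000]
J3: z=[0.5547, 0.3742, -0.7431] o=[-0.3077, 0.1182, 0.8781] → [-0.2788, 0.1738, -0.1206, 0.5547, 0.3742, -0.7431]
q̇ = J⁺·V = [0.4600, -0.0420, 0.3030]

0.4600 -0.0420 0.3030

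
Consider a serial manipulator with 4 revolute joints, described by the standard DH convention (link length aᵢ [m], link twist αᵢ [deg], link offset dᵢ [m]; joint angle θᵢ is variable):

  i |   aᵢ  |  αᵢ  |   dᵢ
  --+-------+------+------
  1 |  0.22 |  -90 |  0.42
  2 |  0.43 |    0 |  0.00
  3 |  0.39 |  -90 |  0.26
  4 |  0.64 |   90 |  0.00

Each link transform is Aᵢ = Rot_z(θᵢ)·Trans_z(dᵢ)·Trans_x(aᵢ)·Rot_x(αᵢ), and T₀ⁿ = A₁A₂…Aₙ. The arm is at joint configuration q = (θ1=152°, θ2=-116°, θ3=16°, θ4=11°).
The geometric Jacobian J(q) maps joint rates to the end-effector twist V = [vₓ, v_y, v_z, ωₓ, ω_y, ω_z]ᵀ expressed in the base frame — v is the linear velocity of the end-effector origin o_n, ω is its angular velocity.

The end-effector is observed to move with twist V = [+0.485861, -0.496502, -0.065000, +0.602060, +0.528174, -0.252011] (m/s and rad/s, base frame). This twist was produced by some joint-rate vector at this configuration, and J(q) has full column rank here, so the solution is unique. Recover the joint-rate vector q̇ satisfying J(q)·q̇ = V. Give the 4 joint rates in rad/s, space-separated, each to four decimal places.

-0.2020 0.1740 -0.9230 -0.2880

o_n = [0.0636, -0.1900, 1.8093]
J₁: ẑ×o_n = [0.1900, 0.0636, -0.0000], ω = ẑ
J2: z=[-0.4695, -0.8829, 0.0000] o=[-0.1942, 0.1033, 0.4200] → [-1.2266, 0.6522, 0.3653, -0.4695, -0.8829, 0.0000]
J3: z=[-0.4695, -0.8829, 0.0000] o=[-0.0278, 0.0148, 0.8065] → [-0.8854, 0.4708, 0.1768, -0.4695, -0.8829, 0.0000]
J4: z=[-0.8695, 0.4623, 0.1736] o=[-0.0901, -0.2466, 1.1906] → [0.2762, 0.5647, -0.1203, -0.8695, 0.4623, 0.1736]
q̇ = J⁺·V = [-0.2020, 0.1740, -0.9230, -0.2880]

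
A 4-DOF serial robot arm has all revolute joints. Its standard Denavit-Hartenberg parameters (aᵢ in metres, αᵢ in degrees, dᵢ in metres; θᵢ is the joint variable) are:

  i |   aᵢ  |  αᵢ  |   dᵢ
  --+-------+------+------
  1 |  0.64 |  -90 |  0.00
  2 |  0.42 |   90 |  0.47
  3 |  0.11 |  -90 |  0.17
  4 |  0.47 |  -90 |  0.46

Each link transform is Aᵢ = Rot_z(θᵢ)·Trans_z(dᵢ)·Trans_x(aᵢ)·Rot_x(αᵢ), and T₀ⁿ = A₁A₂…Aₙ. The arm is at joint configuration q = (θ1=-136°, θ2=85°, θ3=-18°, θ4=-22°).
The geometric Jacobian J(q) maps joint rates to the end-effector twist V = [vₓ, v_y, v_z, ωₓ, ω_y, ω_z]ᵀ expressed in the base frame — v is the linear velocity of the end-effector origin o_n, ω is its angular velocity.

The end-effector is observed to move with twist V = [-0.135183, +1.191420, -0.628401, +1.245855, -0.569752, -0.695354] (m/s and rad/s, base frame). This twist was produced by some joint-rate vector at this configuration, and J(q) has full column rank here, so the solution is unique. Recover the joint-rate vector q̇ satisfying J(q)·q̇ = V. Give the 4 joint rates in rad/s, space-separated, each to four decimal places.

o_n = [-0.2629, -1.2810, -1.0469]
J₁: ẑ×o_n = [1.2810, -0.2629, 0.0000], ω = ẑ
J2: z=[0.6947, -0.7193, 0.0000] o=[-0.4604, -0.4446, 0.0000] → [0.7531, 0.7273, -0.4390, 0.6947, -0.7193, 0.0000]
J3: z=[-0.7166, -0.6920, 0.0872] o=[-0.1602, -0.8081, -0.4184] → [0.4762, -0.4594, 0.2678, -0.7166, -0.6920, 0.0872]
J4: z=[0.6413, -0.7028, -0.3078] o=[-0.3122, -0.9076, -0.5078] → [0.2640, 0.3306, -0.2048, 0.6413, -0.7028, -0.3078]
q̇ = J⁺·V = [-0.5520, 0.9700, -0.5110, 0.3210]

-0.5520 0.9700 -0.5110 0.3210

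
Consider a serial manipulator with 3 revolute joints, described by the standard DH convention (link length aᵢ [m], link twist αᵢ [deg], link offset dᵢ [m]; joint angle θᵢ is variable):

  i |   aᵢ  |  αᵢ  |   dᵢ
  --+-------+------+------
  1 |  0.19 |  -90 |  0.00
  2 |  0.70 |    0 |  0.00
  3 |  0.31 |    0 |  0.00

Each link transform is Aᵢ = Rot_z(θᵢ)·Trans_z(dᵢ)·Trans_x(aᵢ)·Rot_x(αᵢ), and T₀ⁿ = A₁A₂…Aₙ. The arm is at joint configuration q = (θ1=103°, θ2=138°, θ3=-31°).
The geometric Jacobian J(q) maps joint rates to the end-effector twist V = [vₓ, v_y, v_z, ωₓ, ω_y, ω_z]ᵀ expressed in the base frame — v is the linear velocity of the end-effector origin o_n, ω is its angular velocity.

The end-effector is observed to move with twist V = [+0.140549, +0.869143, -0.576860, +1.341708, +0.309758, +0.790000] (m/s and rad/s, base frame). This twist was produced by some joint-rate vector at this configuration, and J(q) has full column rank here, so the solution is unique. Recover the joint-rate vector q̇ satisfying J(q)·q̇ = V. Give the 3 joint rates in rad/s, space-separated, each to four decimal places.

o_n = [0.0947, -0.4101, -0.7648]
J₁: ẑ×o_n = [0.4101, 0.0947, -0.0000], ω = ẑ
J2: z=[-0.9744, -0.2250, 0.0000] o=[-0.0427, 0.1851, 0.0000] → [0.1721, -0.7452, 0.6108, -0.9744, -0.2250, 0.0000]
J3: z=[-0.9744, -0.2250, 0.0000] o=[0.0743, -0.3217, -0.4684] → [0.0667, -0.2889, 0.0906, -0.9744, -0.2250, 0.0000]
q̇ = J⁺·V = [0.7900, -0.8690, -0.5080]

0.7900 -0.8690 -0.5080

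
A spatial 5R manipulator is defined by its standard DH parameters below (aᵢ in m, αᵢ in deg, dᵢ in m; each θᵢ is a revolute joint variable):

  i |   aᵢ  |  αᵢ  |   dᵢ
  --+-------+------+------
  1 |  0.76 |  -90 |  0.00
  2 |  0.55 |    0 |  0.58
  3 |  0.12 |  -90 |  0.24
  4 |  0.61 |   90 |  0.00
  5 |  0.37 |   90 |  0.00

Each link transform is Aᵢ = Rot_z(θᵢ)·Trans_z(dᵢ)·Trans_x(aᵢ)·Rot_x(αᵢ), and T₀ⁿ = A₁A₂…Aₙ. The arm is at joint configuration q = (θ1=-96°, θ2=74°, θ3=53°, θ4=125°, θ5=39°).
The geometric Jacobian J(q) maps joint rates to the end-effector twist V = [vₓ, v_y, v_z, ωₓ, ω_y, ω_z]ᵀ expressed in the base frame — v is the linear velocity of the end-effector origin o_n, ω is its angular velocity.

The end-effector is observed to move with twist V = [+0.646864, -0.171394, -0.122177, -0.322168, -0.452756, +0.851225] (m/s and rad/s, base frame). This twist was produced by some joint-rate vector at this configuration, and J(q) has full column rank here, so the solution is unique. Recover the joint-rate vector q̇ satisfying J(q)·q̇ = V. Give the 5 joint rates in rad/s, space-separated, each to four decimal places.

o_n = [-0.0164, -0.9668, -0.0733]
J₁: ẑ×o_n = [0.9668, -0.0164, 0.0000], ω = ẑ
J2: z=[0.9945, -0.1045, 0.0000] o=[-0.0794, -0.7558, 0.0000] → [0.0077, 0.0729, -0.2032, 0.9945, -0.1045, 0.0000]
J3: z=[0.9945, -0.1045, 0.0000] o=[0.4815, -0.9672, -0.5287] → [-0.0476, -0.4529, -0.0516, 0.9945, -0.1045, 0.0000]
J4: z=[0.0835, 0.7943, 0.6018] o=[0.7278, -0.9205, -0.6245] → [0.4657, -0.4939, 0.5872, 0.0835, 0.7943, 0.6018]
J5: z=[-0.5189, 0.5502, -0.6542] o=[0.2088, -1.0777, -0.3451] → [0.2221, 0.2884, 0.0664, -0.5189, 0.5502, -0.6542]
q̇ = J⁺·V = [0.9800, -0.9540, 0.5490, -0.4640, -0.2300]

0.9800 -0.9540 0.5490 -0.4640 -0.2300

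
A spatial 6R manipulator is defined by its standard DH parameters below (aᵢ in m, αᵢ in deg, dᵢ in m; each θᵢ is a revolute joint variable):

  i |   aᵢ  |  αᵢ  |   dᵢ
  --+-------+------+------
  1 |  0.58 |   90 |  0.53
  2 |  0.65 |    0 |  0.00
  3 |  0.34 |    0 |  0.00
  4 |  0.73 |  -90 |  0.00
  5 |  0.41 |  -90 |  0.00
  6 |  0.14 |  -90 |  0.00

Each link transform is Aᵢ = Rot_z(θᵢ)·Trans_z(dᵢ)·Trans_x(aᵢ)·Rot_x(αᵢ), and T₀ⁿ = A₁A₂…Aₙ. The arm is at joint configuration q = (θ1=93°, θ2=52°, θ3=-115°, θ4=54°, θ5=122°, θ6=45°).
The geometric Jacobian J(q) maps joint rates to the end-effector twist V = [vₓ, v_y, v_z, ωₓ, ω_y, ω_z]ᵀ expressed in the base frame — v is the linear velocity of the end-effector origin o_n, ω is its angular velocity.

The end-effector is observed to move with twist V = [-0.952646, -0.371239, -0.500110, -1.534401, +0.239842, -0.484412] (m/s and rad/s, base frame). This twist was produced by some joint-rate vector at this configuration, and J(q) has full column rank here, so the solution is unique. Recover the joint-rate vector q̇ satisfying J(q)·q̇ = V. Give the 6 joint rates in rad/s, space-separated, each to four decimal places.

0.4400 0.2710 -0.7040 -0.7990 -0.8630 -0.5430

o_n = [-0.5134, 1.5489, 0.5695]
J₁: ẑ×o_n = [-1.5489, -0.5134, 0.0000], ω = ẑ
J2: z=[0.9986, 0.0523, 0.0000] o=[-0.0304, 0.5792, 0.5300] → [0.0021, -0.0394, 0.9937, 0.9986, 0.0523, 0.0000]
J3: z=[0.9986, 0.0523, 0.0000] o=[-0.0513, 0.9788, 1.0422] → [-0.0247, 0.4721, 0.5935, 0.9986, 0.0523, 0.0000]
J4: z=[0.9986, 0.0523, 0.0000] o=[-0.0594, 1.1330, 0.7393] → [-0.0089, 0.1695, 0.4391, 0.9986, 0.0523, 0.0000]
J5: z=[-0.0082, 0.1562, 0.9877] o=[-0.0971, 1.8530, 0.6251] → [0.2917, -0.4116, 0.0675, -0.0082, 0.1562, 0.9877]
J6: z=[0.5730, -0.8087, 0.1327] o=[-0.4331, 1.6205, 0.6591] → [0.0819, 0.0407, -0.1060, 0.5730, -0.8087, 0.1327]
q̇ = J⁺·V = [0.4400, 0.2710, -0.7040, -0.7990, -0.8630, -0.5430]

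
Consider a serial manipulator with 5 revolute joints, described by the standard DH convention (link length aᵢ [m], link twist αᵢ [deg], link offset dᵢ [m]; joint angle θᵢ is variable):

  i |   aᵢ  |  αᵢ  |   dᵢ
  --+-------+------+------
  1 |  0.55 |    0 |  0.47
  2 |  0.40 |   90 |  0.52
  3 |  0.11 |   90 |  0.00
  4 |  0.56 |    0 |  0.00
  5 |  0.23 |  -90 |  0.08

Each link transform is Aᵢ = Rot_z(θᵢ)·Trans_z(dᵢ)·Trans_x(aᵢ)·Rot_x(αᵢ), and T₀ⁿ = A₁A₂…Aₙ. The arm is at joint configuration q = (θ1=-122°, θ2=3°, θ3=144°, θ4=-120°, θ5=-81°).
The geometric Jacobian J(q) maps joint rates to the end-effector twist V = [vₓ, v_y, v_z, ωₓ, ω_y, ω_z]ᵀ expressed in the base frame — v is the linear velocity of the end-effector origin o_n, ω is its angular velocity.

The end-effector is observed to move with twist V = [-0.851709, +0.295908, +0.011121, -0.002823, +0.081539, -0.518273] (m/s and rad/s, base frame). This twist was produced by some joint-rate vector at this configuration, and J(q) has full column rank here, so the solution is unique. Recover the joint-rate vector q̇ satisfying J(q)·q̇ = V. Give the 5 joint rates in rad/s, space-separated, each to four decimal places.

o_n = [-0.3070, -1.3248, 0.8286]
J₁: ẑ×o_n = [1.3248, -0.3070, 0.0000], ω = ẑ
J2: z=[0.0000, 0.0000, 1.0000] o=[-0.2915, -0.4664, 0.4700] → [0.8584, -0.0155, 0.0000, 0.0000, 0.0000, 1.0000]
J3: z=[-0.8746, 0.4848, 0.0000] o=[-0.4854, -0.8163, 0.9900] → [-0.0783, -0.1412, 0.3583, -0.8746, 0.4848, 0.0000]
J4: z=[-0.2850, -0.5141, 0.8090] o=[-0.4422, -0.7384, 1.0547] → [0.5906, 0.0450, 0.2366, -0.2850, -0.5141, 0.8090]
J5: z=[-0.2850, -0.5141, 0.8090] o=[-0.1279, -1.1717, 0.8901] → [0.1555, -0.1624, -0.0484, -0.2850, -0.5141, 0.8090]
q̇ = J⁺·V = [-0.9710, 0.5490, 0.0420, -0.0340, -0.0850]

-0.9710 0.5490 0.0420 -0.0340 -0.0850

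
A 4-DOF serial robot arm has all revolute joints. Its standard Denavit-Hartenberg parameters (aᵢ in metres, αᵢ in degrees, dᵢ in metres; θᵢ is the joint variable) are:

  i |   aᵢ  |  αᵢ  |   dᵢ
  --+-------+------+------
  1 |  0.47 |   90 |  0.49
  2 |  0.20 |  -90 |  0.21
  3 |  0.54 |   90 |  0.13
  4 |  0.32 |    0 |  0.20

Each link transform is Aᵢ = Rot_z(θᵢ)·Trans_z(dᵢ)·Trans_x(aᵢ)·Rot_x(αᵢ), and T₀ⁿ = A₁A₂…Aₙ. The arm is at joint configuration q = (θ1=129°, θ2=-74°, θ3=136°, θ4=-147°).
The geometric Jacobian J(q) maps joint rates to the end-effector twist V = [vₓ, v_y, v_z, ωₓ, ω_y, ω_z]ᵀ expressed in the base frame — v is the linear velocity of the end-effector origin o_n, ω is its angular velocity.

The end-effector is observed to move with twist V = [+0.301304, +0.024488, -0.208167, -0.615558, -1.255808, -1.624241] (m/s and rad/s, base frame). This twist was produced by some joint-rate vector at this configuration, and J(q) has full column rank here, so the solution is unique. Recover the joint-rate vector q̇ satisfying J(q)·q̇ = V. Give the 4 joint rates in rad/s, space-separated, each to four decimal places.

-0.8470 -0.6630 -0.7800 0.8420

o_n = [-0.3891, 0.2858, 0.3398]
J₁: ẑ×o_n = [-0.2858, -0.3891, 0.0000], ω = ẑ
J2: z=[0.7771, 0.6293, 0.0000] o=[-0.2958, 0.3653, 0.4900] → [-0.0945, 0.1167, -0.0030, 0.7771, 0.6293, 0.0000]
J3: z=[-0.6049, 0.7470, 0.2756] o=[-0.1673, 0.5403, 0.2977] → [0.1016, -0.0357, 0.3197, -0.6049, 0.7470, 0.2756]
J4: z=[-0.6795, -0.3039, -0.6677] o=[-0.4701, 0.3181, 0.7070] → [0.0900, -0.3035, 0.0465, -0.6795, -0.3039, -0.6677]
q̇ = J⁺·V = [-0.8470, -0.6630, -0.7800, 0.8420]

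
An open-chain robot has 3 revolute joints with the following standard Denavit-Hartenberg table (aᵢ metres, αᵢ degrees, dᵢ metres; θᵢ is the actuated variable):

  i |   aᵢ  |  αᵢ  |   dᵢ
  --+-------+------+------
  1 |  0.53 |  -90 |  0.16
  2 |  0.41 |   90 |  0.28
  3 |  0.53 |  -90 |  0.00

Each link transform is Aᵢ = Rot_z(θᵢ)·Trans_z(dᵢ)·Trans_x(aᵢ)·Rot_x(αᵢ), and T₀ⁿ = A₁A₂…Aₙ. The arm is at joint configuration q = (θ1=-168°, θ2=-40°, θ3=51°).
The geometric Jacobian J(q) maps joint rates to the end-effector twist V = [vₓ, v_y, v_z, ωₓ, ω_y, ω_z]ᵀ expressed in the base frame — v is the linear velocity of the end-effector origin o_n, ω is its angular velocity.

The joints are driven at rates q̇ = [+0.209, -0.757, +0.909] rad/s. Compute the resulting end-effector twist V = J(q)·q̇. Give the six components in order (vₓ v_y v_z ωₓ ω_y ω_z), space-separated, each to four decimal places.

o_n = [-0.9317, -0.9054, 0.6379]
J₁: ẑ×o_n = [0.9054, -0.9317, 0.0000], ω = ẑ
J2: z=[0.2079, -0.9781, 0.0000] o=[-0.5184, -0.1102, 0.1600] → [-0.4675, -0.0994, -0.5696, 0.2079, -0.9781, 0.0000]
J3: z=[0.6287, 0.1336, 0.7660] o=[-0.7674, -0.4494, 0.4235] → [0.3780, -0.2607, -0.2648, 0.6287, 0.1336, 0.7660]
V = J·q̇ = [0.8867, -0.3564, 0.1905, 0.4141, 0.8619, 0.9053]

0.8867 -0.3564 0.1905 0.4141 0.8619 0.9053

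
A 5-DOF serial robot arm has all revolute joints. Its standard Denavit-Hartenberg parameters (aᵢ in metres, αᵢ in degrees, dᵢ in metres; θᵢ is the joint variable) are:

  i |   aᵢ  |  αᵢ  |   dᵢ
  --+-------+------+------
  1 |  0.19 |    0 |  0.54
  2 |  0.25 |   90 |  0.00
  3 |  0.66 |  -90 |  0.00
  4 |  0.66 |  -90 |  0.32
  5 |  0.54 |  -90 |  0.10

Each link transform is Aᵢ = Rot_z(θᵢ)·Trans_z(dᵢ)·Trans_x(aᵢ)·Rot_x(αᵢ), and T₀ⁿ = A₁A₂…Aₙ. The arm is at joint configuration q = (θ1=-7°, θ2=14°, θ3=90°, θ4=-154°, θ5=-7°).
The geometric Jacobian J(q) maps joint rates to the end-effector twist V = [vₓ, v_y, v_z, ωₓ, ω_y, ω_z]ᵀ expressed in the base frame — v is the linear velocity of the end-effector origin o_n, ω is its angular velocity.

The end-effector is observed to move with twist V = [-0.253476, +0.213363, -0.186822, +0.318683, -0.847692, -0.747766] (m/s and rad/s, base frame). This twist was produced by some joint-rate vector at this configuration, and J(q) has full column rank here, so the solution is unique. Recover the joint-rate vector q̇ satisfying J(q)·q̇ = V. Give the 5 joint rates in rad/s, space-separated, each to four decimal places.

o_n = [0.1286, -0.6493, 0.1689]
J₁: ẑ×o_n = [0.6493, 0.1286, -0.0000], ω = ẑ
J2: z=[0.0000, 0.0000, 1.0000] o=[0.1886, -0.0232, 0.5400] → [0.6261, -0.0599, 0.0000, 0.0000, 0.0000, 1.0000]
J3: z=[0.1219, -0.9925, 0.0000] o=[0.4367, 0.0073, 0.5400] → [0.3683, 0.0452, -0.3858, 0.1219, -0.9925, 0.0000]
J4: z=[-0.9925, -0.1219, 0.0000] o=[0.4367, 0.0073, 1.2000] → [0.1257, -1.0234, 0.6142, -0.9925, -0.1219, 0.0000]
J5: z=[0.1095, -0.8921, 0.4384] o=[0.1544, -0.3189, 0.6068] → [0.5355, 0.0367, -0.0591, 0.1095, -0.8921, 0.4384]
q̇ = J⁺·V = [-0.5900, -0.5900, -0.0060, -0.2130, 0.9860]

-0.5900 -0.5900 -0.0060 -0.2130 0.9860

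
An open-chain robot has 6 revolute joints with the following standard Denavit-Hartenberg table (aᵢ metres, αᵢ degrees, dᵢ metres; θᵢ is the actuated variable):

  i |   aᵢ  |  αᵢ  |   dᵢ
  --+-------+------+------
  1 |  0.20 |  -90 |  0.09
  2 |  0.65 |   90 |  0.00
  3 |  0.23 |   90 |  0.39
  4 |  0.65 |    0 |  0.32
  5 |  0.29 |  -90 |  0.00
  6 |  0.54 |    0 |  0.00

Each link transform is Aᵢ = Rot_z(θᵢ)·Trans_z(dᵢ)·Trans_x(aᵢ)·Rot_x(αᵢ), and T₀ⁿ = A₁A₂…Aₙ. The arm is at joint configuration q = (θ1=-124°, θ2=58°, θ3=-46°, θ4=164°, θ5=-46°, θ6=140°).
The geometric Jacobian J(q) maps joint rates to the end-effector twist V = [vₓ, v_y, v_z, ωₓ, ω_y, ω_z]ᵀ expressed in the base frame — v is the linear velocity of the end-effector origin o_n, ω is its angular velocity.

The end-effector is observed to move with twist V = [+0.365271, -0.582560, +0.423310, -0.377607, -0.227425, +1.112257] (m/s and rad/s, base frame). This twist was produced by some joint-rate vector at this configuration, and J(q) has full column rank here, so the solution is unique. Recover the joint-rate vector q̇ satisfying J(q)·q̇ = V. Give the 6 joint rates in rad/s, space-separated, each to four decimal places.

o_n = [-0.2426, -0.8265, -0.0356]
J₁: ẑ×o_n = [0.8265, -0.2426, 0.0000], ω = ẑ
J2: z=[0.8290, -0.5592, 0.0000] o=[-0.1118, -0.1658, 0.0900] → [0.0703, 0.1042, -0.6209, 0.8290, -0.5592, 0.0000]
J3: z=[-0.4742, -0.7031, 0.5299] o=[-0.3045, -0.4514, -0.4612] → [-0.1004, 0.2346, 0.2214, -0.4742, -0.7031, 0.5299]
J4: z=[-0.3627, 0.7045, 0.6100] o=[-0.6739, -0.7032, -0.3901] → [0.3249, 0.3917, -0.2591, -0.3627, 0.7045, 0.6100]
J5: z=[-0.3627, 0.7045, 0.6100] o=[-0.3737, -0.6644, 0.2682] → [-0.1151, -0.0302, -0.0336, -0.3627, 0.7045, 0.6100]
J6: z=[0.9309, 0.2444, 0.2714] o=[-0.3859, -0.8577, 0.4841] → [-0.1354, 0.5227, -0.0061, 0.9309, 0.2444, 0.2714]
q̇ = J⁺·V = [0.9740, -0.2060, 0.3850, -0.9180, 0.8360, -0.0580]

0.9740 -0.2060 0.3850 -0.9180 0.8360 -0.0580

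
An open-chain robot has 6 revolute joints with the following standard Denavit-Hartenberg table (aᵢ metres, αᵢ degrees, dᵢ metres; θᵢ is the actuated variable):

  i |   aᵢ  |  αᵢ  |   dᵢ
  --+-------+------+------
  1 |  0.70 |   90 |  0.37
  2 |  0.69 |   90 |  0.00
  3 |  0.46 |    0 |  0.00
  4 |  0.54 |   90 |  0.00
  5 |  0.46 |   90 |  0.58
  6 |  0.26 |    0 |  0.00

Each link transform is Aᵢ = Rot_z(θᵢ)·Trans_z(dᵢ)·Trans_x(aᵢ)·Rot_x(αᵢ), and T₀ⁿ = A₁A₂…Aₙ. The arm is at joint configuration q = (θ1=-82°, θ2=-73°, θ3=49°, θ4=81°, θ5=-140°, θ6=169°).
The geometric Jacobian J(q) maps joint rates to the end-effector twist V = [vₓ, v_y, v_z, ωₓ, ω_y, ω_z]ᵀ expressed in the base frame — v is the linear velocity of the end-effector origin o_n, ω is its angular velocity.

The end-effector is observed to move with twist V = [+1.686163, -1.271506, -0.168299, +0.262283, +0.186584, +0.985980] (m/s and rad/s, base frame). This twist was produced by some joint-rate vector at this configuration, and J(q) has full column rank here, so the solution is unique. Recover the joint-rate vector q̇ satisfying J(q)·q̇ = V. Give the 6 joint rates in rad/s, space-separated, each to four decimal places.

o_n = [-0.8703, -1.3188, -0.7657]
J₁: ẑ×o_n = [1.3188, -0.8703, 0.0000], ω = ẑ
J2: z=[-0.9903, -0.1392, 0.0000] o=[0.0974, -0.6932, 0.3700] → [0.1581, -1.1246, 0.4849, -0.9903, -0.1392, 0.0000]
J3: z=[-0.1331, 0.9470, -0.2924] o=[0.1255, -0.8930, -0.2899] → [-0.5751, 0.2278, 0.9997, -0.1331, 0.9470, -0.2924]
J4: z=[-0.1331, 0.9470, -0.2924] o=[-0.2060, -1.0287, -0.5785] → [-0.2622, 0.1693, 0.6677, -0.1331, 0.9470, -0.2924]
J5: z=[-0.6054, -0.3112, -0.7326] o=[-0.6298, -0.9857, -0.2465] → [-0.0824, -0.1381, 0.1268, -0.6054, -0.3112, -0.7326]
J6: z=[0.4025, 0.6743, -0.6191] o=[-0.6650, -1.4743, -0.8016] → [0.1204, 0.1127, 0.2010, 0.4025, 0.6743, -0.6191]
q̇ = J⁺·V = [0.8970, 0.4900, -0.4830, -0.0110, -0.5970, 0.7960]

0.8970 0.4900 -0.4830 -0.0110 -0.5970 0.7960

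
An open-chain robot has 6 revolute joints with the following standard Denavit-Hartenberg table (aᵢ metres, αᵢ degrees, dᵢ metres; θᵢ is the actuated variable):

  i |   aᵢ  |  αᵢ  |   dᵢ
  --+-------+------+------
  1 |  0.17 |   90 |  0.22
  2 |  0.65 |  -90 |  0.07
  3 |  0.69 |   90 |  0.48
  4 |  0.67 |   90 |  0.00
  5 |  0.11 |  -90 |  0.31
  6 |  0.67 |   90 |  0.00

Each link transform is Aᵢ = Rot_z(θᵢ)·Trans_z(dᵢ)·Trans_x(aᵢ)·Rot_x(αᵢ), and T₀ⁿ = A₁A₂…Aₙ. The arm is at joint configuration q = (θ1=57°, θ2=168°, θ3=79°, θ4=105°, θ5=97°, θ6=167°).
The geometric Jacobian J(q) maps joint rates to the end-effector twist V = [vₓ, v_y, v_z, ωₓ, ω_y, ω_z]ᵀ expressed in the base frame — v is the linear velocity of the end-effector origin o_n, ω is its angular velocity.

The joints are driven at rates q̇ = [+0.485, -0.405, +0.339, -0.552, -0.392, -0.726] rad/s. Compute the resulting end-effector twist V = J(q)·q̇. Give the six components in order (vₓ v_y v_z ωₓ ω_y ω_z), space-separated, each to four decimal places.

-0.0588 -0.6338 0.4785 0.2456 0.2655 -0.5452

o_n = [-0.7433, 0.0932, -0.9343]
J₁: ẑ×o_n = [-0.0932, -0.7433, 0.0000], ω = ẑ
J2: z=[0.8387, -0.5446, 0.0000] o=[0.0926, 0.1426, 0.2200] → [0.6287, 0.9680, -0.4966, 0.8387, -0.5446, 0.0000]
J3: z=[-0.1132, -0.1744, -0.9781] o=[-0.1950, -0.4288, 0.3551] → [0.7354, 0.3903, -0.1547, -0.1132, -0.1744, -0.9781]
J4: z=[-0.3629, -0.9092, 0.2041] o=[-0.8875, -0.2516, -0.0870] → [0.7000, -0.2781, 0.0060, -0.3629, -0.9092, 0.2041]
J5: z=[-0.9227, 0.3201, -0.2148] o=[-0.8004, -0.4300, -0.7269] → [0.0460, -0.2036, -0.5011, -0.9227, 0.3201, -0.2148]
J6: z=[-0.0848, 0.3751, 0.9231] o=[-1.1278, -0.4265, -0.7584] → [-0.5457, 0.3401, -0.1883, -0.0848, 0.3751, 0.9231]
V = J·q̇ = [-0.0588, -0.6338, 0.4785, 0.2456, 0.2655, -0.5452]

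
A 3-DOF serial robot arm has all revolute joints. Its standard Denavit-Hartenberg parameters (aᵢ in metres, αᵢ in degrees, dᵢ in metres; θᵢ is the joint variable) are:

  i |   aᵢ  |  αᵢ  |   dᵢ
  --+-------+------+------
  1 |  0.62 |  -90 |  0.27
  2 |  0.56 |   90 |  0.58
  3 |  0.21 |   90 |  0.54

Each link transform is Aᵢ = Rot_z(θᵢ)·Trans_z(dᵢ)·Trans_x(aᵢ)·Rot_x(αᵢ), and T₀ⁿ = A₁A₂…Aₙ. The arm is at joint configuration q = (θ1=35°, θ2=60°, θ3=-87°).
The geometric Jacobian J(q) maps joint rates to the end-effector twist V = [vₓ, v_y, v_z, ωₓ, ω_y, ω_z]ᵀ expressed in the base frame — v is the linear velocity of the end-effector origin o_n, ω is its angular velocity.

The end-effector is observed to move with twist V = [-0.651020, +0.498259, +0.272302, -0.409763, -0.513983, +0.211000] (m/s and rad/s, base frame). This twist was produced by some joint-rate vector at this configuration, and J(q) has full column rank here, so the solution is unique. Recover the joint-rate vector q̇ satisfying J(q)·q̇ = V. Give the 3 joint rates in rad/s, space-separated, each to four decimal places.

o_n = [0.9124, 1.0909, 0.0455]
J₁: ẑ×o_n = [-1.0909, 0.9124, 0.0000], ω = ẑ
J2: z=[-0.5736, 0.8192, 0.0000] o=[0.5079, 0.3556, 0.2700] → [-0.1839, -0.1288, -0.7531, -0.5736, 0.8192, 0.0000]
J3: z=[0.7094, 0.4967, 0.5000] o=[0.4046, 0.9913, -0.2150] → [0.0796, 0.0691, -0.1816, 0.7094, 0.4967, 0.5000]
q̇ = J⁺·V = [0.5750, -0.1860, -0.7280]

0.5750 -0.1860 -0.7280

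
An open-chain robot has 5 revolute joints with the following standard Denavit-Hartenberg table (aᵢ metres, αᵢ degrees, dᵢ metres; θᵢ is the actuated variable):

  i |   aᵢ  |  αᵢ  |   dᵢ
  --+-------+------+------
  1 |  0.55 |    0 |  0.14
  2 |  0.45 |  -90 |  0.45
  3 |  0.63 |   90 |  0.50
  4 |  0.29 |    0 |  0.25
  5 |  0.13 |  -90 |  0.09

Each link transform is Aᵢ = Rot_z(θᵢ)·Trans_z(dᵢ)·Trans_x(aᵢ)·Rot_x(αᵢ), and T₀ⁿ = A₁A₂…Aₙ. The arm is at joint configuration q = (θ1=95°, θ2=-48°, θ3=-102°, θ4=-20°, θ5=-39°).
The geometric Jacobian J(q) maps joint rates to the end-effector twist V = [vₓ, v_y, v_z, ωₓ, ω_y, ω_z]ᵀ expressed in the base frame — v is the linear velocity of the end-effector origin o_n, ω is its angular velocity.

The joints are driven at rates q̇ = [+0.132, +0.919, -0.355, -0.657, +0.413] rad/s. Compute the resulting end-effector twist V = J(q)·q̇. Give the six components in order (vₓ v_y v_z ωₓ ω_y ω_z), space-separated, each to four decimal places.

o_n = [-0.3170, 0.6837, 1.4676]
J₁: ẑ×o_n = [-0.6837, -0.3170, 0.0000], ω = ẑ
J2: z=[0.0000, 0.0000, 1.0000] o=[-0.0479, 0.5479, 0.1400] → [-0.1358, -0.2690, 0.0000, 0.0000, 0.0000, 1.0000]
J3: z=[-0.7314, 0.6820, 0.0000] o=[0.2590, 0.8770, 0.5900] → [0.5985, 0.6418, 0.5341, -0.7314, 0.6820, 0.0000]
J4: z=[-0.6671, -0.7154, -0.2079] o=[-0.1960, 1.1222, 1.2062] → [-0.2781, 0.1995, 0.2060, -0.6671, -0.7154, -0.2079]
J5: z=[-0.6671, -0.7154, -0.2079] o=[-0.3289, 0.8343, 1.4208] → [-0.0648, 0.0287, 0.1090, -0.6671, -0.7154, -0.2079]
V = J·q̇ = [-0.2716, -0.6361, -0.2800, 0.4224, -0.0676, 1.1017]

-0.2716 -0.6361 -0.2800 0.4224 -0.0676 1.1017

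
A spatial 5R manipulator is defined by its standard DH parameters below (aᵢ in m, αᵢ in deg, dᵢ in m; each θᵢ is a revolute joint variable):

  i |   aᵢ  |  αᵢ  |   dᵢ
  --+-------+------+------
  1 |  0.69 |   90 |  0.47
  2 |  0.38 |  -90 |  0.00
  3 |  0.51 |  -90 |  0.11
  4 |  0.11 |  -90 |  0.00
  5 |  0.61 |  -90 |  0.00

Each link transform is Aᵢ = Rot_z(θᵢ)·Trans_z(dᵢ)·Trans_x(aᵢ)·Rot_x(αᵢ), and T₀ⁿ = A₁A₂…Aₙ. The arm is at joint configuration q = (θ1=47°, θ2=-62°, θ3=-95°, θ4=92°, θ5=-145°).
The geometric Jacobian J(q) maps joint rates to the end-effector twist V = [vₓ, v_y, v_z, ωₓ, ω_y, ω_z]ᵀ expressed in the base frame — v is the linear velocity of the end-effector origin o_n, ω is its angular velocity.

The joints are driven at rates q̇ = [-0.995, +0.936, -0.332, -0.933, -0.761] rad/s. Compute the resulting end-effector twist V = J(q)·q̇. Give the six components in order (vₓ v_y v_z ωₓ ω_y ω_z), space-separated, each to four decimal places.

0.7060 -0.9424 1.3128 0.6445 -1.6730 -0.2842

o_n = [1.3938, 0.6851, 0.1015]
J₁: ẑ×o_n = [-0.6851, 1.3938, 0.0000], ω = ẑ
J2: z=[0.7314, -0.6820, 0.0000] o=[0.4706, 0.5046, 0.4700] → [0.2513, 0.2695, 0.7616, 0.7314, -0.6820, 0.0000]
J3: z=[0.6022, 0.6457, 0.4695] o=[0.5922, 0.6351, 0.1345] → [-0.0448, 0.3962, -0.4875, 0.6022, 0.6457, 0.4695]
J4: z=[0.3827, 0.2826, -0.8796] o=[1.0158, 0.3444, 0.2254] → [0.2647, -0.2850, 0.0236, 0.3827, 0.2826, -0.8796]
J5: z=[-0.6792, 0.7314, -0.0605] o=[0.9469, 0.2761, 0.1735] → [-0.0279, -0.0759, -0.6046, -0.6792, 0.7314, -0.0605]
V = J·q̇ = [0.7060, -0.9424, 1.3128, 0.6445, -1.6730, -0.2842]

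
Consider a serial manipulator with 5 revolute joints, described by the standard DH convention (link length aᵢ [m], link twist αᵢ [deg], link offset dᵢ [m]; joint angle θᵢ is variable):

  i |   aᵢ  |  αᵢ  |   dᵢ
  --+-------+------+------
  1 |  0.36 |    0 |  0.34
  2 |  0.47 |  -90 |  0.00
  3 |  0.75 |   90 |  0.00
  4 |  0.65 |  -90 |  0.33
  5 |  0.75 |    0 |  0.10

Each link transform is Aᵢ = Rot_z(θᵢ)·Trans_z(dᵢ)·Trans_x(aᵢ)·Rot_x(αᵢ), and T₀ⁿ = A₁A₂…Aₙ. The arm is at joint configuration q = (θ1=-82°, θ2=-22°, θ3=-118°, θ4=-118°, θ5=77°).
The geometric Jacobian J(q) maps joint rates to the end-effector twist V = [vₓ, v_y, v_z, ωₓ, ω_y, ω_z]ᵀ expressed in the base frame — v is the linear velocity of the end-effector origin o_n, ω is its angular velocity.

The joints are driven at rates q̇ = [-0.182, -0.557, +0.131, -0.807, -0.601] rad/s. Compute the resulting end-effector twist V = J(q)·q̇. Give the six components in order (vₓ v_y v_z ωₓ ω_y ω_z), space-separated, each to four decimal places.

o_n = [-0.8446, -0.7629, 0.9290]
J₁: ẑ×o_n = [0.7629, -0.8446, 0.0000], ω = ẑ
J2: z=[0.0000, 0.0000, 1.0000] o=[0.0501, -0.3565, 0.3400] → [0.4064, -0.8947, 0.0000, 0.0000, 0.0000, 1.0000]
J3: z=[0.9703, -0.2419, 0.0000] o=[-0.0636, -0.8125, 0.3400] → [-0.1425, -0.5715, -0.1408, 0.9703, -0.2419, 0.0000]
J4: z=[0.2136, 0.8567, -0.4695] o=[0.0216, -0.4709, 1.0022] → [-0.1998, 0.4223, 0.6797, 0.2136, 0.8567, -0.4695]
J5: z=[-0.3552, 0.5158, 0.7796] o=[-0.4995, -0.1883, 0.5778] → [0.6290, -0.1444, 0.3821, -0.3552, 0.5158, 0.7796]
V = J·q̇ = [-0.6006, 0.3232, -0.7966, 0.1682, -1.0330, -0.8287]

-0.6006 0.3232 -0.7966 0.1682 -1.0330 -0.8287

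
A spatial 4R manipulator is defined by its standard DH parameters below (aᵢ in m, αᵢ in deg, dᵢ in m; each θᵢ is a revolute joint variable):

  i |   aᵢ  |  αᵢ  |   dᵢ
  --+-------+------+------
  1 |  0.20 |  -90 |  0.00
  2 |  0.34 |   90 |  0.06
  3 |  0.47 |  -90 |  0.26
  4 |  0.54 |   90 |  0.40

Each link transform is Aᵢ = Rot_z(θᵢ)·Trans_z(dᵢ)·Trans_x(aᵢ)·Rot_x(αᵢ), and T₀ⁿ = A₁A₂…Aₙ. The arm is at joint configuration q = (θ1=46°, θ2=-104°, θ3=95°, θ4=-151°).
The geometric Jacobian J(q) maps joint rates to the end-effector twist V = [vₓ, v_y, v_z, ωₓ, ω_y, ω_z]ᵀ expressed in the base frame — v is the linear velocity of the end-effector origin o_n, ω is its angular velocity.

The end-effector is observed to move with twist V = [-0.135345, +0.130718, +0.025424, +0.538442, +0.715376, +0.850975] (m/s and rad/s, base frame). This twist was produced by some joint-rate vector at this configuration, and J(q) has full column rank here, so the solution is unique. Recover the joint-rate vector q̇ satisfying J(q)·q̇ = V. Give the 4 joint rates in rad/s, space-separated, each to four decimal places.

o_n = [-0.2194, -0.1943, -0.1828]
J₁: ẑ×o_n = [0.1943, -0.2194, 0.0000], ω = ẑ
J2: z=[-0.7193, 0.6947, 0.0000] o=[0.1389, 0.1439, 0.0000] → [-0.1270, -0.1315, 0.4922, -0.7193, 0.6947, 0.0000]
J3: z=[-0.6740, -0.6980, -0.2419] o=[0.0386, 0.1264, 0.3299] → [0.2803, -0.2831, 0.0360, -0.6740, -0.6980, -0.2419]
J4: z=[0.2301, 0.1128, -0.9666] o=[-0.4665, 0.2773, 0.2273] → [-0.5021, -0.1445, -0.1364, 0.2301, 0.1128, -0.9666]
q̇ = J⁺·V = [0.5750, 0.1050, -0.9290, -0.0530]

0.5750 0.1050 -0.9290 -0.0530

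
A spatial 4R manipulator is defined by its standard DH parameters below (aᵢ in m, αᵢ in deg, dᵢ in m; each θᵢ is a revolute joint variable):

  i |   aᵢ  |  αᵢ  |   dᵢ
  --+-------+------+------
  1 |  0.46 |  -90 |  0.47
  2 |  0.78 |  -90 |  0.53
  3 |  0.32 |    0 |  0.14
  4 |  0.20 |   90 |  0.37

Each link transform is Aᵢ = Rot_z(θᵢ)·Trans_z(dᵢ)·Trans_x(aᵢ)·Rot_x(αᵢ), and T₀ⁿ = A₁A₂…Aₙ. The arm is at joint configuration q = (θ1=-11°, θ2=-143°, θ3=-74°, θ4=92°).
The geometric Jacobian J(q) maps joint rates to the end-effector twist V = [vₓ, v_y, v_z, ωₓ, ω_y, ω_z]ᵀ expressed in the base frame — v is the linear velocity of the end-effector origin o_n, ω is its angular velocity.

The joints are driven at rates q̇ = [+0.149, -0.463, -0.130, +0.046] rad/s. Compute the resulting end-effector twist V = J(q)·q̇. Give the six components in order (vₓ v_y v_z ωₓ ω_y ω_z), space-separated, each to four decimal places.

-0.5578 0.1245 -0.2702 -0.1380 -0.4448 0.0819

o_n = [0.0711, 0.7765, 1.5143]
J₁: ẑ×o_n = [-0.7765, 0.0711, 0.0000], ω = ẑ
J2: z=[0.1908, 0.9816, 0.0000] o=[0.4515, -0.0878, 0.4700] → [1.0251, -0.1993, 0.5384, 0.1908, 0.9816, 0.0000]
J3: z=[0.5908, -0.1148, 0.7986] o=[-0.0588, 0.5514, 0.9394] → [-0.2458, -0.2358, 0.1479, 0.5908, -0.1148, 0.7986]
J4: z=[0.5908, -0.1148, 0.7986] o=[0.0134, 0.8507, 1.1043] → [0.0122, -0.1961, -0.0372, 0.5908, -0.1148, 0.7986]
V = J·q̇ = [-0.5578, 0.1245, -0.2702, -0.1380, -0.4448, 0.0819]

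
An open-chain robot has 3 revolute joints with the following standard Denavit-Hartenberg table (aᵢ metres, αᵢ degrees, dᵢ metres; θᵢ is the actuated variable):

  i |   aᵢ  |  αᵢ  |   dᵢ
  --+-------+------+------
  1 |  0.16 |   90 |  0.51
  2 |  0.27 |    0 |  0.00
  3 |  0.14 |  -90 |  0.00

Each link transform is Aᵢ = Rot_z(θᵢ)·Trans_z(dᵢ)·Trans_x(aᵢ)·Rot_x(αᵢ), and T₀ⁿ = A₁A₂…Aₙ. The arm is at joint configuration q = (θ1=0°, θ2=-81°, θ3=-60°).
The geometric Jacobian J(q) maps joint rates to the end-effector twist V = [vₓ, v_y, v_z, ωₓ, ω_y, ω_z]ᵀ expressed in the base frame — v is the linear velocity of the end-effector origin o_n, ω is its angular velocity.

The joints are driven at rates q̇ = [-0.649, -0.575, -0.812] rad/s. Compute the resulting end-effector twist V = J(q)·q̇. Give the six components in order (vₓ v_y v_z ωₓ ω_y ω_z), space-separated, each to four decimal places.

o_n = [0.0934, -0.0000, 0.1552]
J₁: ẑ×o_n = [0.0000, 0.0934, -0.0000], ω = ẑ
J2: z=[0.0000, -1.0000, 0.0000] o=[0.1600, 0.0000, 0.5100] → [0.3548, -0.0000, -0.0666, 0.0000, -1.0000, 0.0000]
J3: z=[0.0000, -1.0000, 0.0000] o=[0.2022, -0.0000, 0.2433] → [0.0881, -0.0000, -0.1088, 0.0000, -1.0000, 0.0000]
V = J·q̇ = [-0.2755, -0.0606, 0.1266, 0.0000, 1.3870, -0.6490]

-0.2755 -0.0606 0.1266 0.0000 1.3870 -0.6490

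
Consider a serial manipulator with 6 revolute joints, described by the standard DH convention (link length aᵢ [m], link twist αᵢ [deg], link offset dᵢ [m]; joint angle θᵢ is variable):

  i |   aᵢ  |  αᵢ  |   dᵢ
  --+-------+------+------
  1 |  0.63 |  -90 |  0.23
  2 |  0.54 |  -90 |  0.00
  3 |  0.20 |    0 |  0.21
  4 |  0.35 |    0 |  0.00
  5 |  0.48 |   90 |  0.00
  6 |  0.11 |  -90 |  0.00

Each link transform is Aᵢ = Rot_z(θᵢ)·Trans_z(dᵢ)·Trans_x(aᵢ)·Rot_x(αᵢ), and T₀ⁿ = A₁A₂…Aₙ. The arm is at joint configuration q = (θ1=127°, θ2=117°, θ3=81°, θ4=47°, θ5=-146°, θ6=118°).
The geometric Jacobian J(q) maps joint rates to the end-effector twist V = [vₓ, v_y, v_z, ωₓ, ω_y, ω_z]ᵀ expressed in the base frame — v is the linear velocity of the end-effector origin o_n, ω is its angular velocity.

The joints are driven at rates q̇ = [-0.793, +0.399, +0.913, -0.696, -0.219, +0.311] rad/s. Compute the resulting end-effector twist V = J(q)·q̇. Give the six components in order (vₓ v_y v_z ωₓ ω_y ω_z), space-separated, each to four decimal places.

0.2089 -0.2803 0.4800 -0.5822 -0.3819 -0.7083

o_n = [0.2664, 0.2131, -0.3106]
J₁: ẑ×o_n = [-0.2131, 0.2664, 0.0000], ω = ẑ
J2: z=[-0.7986, -0.6018, 0.0000] o=[-0.3791, 0.5031, 0.2300] → [0.3253, -0.4317, 0.6201, -0.7986, -0.6018, 0.0000]
J3: z=[0.5362, -0.7116, 0.4540] o=[-0.2316, 0.3074, -0.2511] → [0.0851, 0.2580, 0.3038, 0.5362, -0.7116, 0.4540]
J4: z=[0.5362, -0.7116, 0.4540] o=[0.0473, 0.2655, -0.1837] → [0.1141, 0.1675, 0.1278, 0.5362, -0.7116, 0.4540]
J5: z=[0.5362, -0.7116, 0.4540] o=[0.2087, 0.5096, 0.0083] → [0.3615, 0.1972, -0.1179, 0.5362, -0.7116, 0.4540]
J6: z=[-0.8440, -0.4603, 0.2753] o=[0.2150, 0.2548, -0.3984] → [-0.0290, 0.0883, 0.0589, -0.8440, -0.4603, 0.2753]
V = J·q̇ = [0.2089, -0.2803, 0.4800, -0.5822, -0.3819, -0.7083]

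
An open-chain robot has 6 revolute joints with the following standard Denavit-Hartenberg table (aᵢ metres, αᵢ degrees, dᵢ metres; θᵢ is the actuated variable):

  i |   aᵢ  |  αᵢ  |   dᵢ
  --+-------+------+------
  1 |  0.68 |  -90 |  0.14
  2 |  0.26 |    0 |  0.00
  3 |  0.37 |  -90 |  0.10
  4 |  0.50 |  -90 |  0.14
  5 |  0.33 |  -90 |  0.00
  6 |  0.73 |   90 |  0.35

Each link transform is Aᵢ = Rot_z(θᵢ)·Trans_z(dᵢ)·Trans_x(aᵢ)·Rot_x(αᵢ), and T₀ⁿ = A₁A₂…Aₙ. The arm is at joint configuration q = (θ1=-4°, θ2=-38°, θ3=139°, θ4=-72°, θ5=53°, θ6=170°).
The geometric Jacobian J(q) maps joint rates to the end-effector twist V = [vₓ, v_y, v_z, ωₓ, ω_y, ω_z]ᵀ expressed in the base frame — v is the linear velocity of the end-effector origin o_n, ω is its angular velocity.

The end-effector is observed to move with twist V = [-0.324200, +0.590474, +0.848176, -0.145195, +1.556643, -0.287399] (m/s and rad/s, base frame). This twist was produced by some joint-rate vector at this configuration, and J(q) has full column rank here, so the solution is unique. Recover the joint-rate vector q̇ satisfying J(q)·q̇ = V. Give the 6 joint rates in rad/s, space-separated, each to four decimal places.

o_n = [0.6099, 0.0839, 0.1051]
J₁: ẑ×o_n = [-0.0839, 0.6099, 0.0000], ω = ẑ
J2: z=[0.0698, 0.9976, 0.0000] o=[0.6783, -0.0474, 0.1400] → [-0.0348, 0.0024, 0.0775, 0.0698, 0.9976, 0.0000]
J3: z=[0.0698, 0.9976, 0.0000] o=[0.8827, -0.0617, 0.3001] → [-0.1945, 0.0136, 0.2823, 0.0698, 0.9976, 0.0000]
J4: z=[-0.9792, 0.0685, 0.1908] o=[0.8193, 0.0430, -0.0631] → [0.0037, 0.1248, -0.0258, -0.9792, 0.0685, 0.1908]
J5: z=[-0.2026, -0.2956, -0.9336] o=[0.6859, 0.5290, -0.1881] → [-0.5022, 0.1304, 0.0677, -0.2026, -0.2956, -0.9336]
J6: z=[0.5833, -0.8022, 0.1274] o=[0.9455, 0.7002, -0.2986] → [-0.2453, -0.2783, -0.6287, 0.5833, -0.8022, 0.1274]
q̇ = J⁺·V = [0.5040, 0.2690, 0.8180, -0.4210, 0.6440, -0.8620]

0.5040 0.2690 0.8180 -0.4210 0.6440 -0.8620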